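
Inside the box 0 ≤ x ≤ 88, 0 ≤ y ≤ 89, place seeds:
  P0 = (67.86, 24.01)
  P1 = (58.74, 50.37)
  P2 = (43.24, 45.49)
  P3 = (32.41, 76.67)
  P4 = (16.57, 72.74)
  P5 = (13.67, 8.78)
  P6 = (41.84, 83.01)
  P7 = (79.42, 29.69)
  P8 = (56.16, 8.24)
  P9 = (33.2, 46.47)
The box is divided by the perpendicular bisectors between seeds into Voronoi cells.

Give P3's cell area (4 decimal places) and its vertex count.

1. box [0,88]×[0,89]: [(0, 0) (88, 0) (88, 89) (0, 89)]
2. ⊥bis P3·P0 via (50.135,50.34): [(0, 16.5898) (88, 75.8302) (88, 89) (0, 89)]  |A|=3765.5199
3. ⊥bis P3·P1 via (45.575,63.52): [(0, 17.893) (71.026, 89) (0, 89)]  |A|=2525.2213
4. ⊥bis P3·P2 via (37.825,61.08): [(0, 47.9419) (45.9602, 63.9057) (71.026, 89) (0, 89)]  |A|=1834.6934
5. ⊥bis P3·P4 via (24.49,74.705): [(28.6602, 57.8967) (45.9602, 63.9057) (71.026, 89) (20.9433, 89)]  |A|=920.6236
6. ⊥bis P3·P5 via (23.04,42.725): [(28.6602, 57.8967) (45.9602, 63.9057) (71.026, 89) (20.9433, 89)]  |A|=920.6236
7. ⊥bis P3·P6 via (37.125,79.84): [(28.6602, 57.8967) (45.9602, 63.9057) (47.0826, 65.0293) (30.9665, 89) (20.9433, 89)]  |A|=440.497
8. ⊥bis P3·P7 via (55.915,53.18): [(28.6602, 57.8967) (45.9602, 63.9057) (47.0826, 65.0293) (30.9665, 89) (20.9433, 89)]  |A|=440.497
9. ⊥bis P3·P8 via (44.285,42.455): [(28.6602, 57.8967) (45.9602, 63.9057) (47.0826, 65.0293) (30.9665, 89) (20.9433, 89)]  |A|=440.497
10. ⊥bis P3·P9 via (32.805,61.57): [(27.7815, 61.4386) (39.7595, 61.7519) (45.9602, 63.9057) (47.0826, 65.0293) (30.9665, 89) (20.9433, 89)]  |A|=419.1471
11. canonical 6-gon: [(27.7815, 61.4386) (39.7595, 61.7519) (45.9602, 63.9057) (47.0826, 65.0293) (30.9665, 89) (20.9433, 89)]
12. shoelace: 419.1471

Area of P3's cell: 419.1471 (6 vertices)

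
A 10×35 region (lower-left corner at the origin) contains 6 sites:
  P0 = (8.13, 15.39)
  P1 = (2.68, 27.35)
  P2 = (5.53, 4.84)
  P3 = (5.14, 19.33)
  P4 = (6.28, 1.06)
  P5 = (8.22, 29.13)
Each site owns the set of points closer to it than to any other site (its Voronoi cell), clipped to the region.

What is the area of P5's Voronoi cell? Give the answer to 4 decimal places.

Area of P5's cell: 55.4930

1. box [0,10]×[0,35]: [(0, 0) (10, 0) (10, 35) (0, 35)]
2. ⊥bis P5·P0 via (8.175,22.26): [(0, 22.3135) (10, 22.248) (10, 35) (0, 35)]  |A|=127.192
3. ⊥bis P5·P1 via (5.45,28.24): [(7.3697, 22.2653) (10, 22.248) (10, 35) (3.278, 35)]  |A|=59.5722
4. ⊥bis P5·P2 via (6.875,16.985): [(7.3697, 22.2653) (10, 22.248) (10, 35) (3.278, 35)]  |A|=59.5722
5. ⊥bis P5·P3 via (6.68,24.23): [(6.745, 24.2096) (10, 23.1866) (10, 35) (3.278, 35)]  |A|=55.493
6. ⊥bis P5·P4 via (7.25,15.095): [(6.745, 24.2096) (10, 23.1866) (10, 35) (3.278, 35)]  |A|=55.493
7. canonical 4-gon: [(6.745, 24.2096) (10, 23.1866) (10, 35) (3.278, 35)]
8. shoelace: 55.493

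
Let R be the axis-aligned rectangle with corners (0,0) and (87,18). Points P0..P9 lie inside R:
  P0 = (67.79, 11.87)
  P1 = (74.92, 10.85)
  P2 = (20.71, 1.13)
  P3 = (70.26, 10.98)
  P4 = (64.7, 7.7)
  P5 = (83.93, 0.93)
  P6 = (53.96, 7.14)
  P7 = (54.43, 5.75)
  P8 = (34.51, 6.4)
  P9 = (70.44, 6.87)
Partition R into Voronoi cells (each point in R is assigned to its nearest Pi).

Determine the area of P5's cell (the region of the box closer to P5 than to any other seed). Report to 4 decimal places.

1. box [0,87]×[0,18]: [(0, 0) (87, 0) (87, 18) (0, 18)]
2. ⊥bis P5·P0 via (75.86,6.4): [(71.522, 0) (87, 0) (87, 18) (83.7227, 18)]  |A|=168.7981
3. ⊥bis P5·P1 via (79.425,5.89): [(72.9401, 0) (87, 0) (87, 12.7701)]  |A|=89.7732
4. ⊥bis P5·P2 via (52.32,1.03): [(72.9401, 0) (87, 0) (87, 12.7701)]  |A|=89.7732
5. ⊥bis P5·P3 via (77.095,5.955): [(72.9401, 0) (87, 0) (87, 12.7701)]  |A|=89.7732
6. ⊥bis P5·P4 via (74.315,4.315): [(72.9401, 0) (87, 0) (87, 12.7701)]  |A|=89.7732
7. ⊥bis P5·P6 via (68.945,4.035): [(72.9401, 0) (87, 0) (87, 12.7701)]  |A|=89.7732
8. ⊥bis P5·P7 via (69.18,3.34): [(72.9401, 0) (87, 0) (87, 12.7701)]  |A|=89.7732
9. ⊥bis P5·P8 via (59.22,3.665): [(72.9401, 0) (87, 0) (87, 12.7701)]  |A|=89.7732
10. ⊥bis P5·P9 via (77.185,3.9): [(77.1523, 3.8258) (75.4677, 0) (87, 0) (87, 12.7701)]  |A|=84.9381
11. canonical 4-gon: [(77.1523, 3.8258) (75.4677, 0) (87, 0) (87, 12.7701)]
12. shoelace: 84.9381

Area of P5's cell: 84.9381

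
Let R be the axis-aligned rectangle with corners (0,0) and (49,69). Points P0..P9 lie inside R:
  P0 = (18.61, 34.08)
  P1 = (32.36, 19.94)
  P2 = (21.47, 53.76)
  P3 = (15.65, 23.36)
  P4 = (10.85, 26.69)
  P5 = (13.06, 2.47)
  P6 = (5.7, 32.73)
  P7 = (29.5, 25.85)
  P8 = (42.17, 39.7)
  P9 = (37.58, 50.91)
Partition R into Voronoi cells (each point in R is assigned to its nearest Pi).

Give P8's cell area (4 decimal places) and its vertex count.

Area of P8's cell: 286.9217 (5 vertices)

1. box [0,49]×[0,69]: [(0, 0) (49, 0) (49, 69) (0, 69)]
2. ⊥bis P8·P0 via (30.39,36.89): [(39.1897, 0) (49, 0) (49, 69) (22.7305, 69)]  |A|=1244.7524
3. ⊥bis P8·P1 via (37.265,29.82): [(31.3795, 32.7419) (49, 23.9941) (49, 69) (22.7305, 69)]  |A|=872.7551
4. ⊥bis P8·P2 via (31.82,46.73): [(29.0245, 42.6143) (31.3795, 32.7419) (49, 23.9941) (49, 69) (46.9464, 69)]  |A|=553.2786
5. ⊥bis P8·P3 via (28.91,31.53): [(29.0245, 42.6143) (31.3795, 32.7419) (49, 23.9941) (49, 69) (46.9464, 69)]  |A|=553.2786
6. ⊥bis P8·P4 via (26.51,33.195): [(29.0245, 42.6143) (31.3795, 32.7419) (49, 23.9941) (49, 69) (46.9464, 69)]  |A|=553.2786
7. ⊥bis P8·P5 via (27.615,21.085): [(29.0245, 42.6143) (31.3795, 32.7419) (49, 23.9941) (49, 69) (46.9464, 69)]  |A|=553.2786
8. ⊥bis P8·P6 via (23.935,36.215): [(29.0245, 42.6143) (31.3795, 32.7419) (49, 23.9941) (49, 69) (46.9464, 69)]  |A|=553.2786
9. ⊥bis P8·P7 via (35.835,32.775): [(29.0245, 42.6143) (30.1257, 37.9978) (41.2016, 27.8657) (49, 23.9941) (49, 69) (46.9464, 69)]  |A|=530.5233
10. ⊥bis P8·P9 via (39.875,45.305): [(29.4053, 41.0181) (30.1257, 37.9978) (41.2016, 27.8657) (49, 23.9941) (49, 49.0413)]  |A|=286.9217
11. canonical 5-gon: [(29.4053, 41.0181) (30.1257, 37.9978) (41.2016, 27.8657) (49, 23.9941) (49, 49.0413)]
12. shoelace: 286.9217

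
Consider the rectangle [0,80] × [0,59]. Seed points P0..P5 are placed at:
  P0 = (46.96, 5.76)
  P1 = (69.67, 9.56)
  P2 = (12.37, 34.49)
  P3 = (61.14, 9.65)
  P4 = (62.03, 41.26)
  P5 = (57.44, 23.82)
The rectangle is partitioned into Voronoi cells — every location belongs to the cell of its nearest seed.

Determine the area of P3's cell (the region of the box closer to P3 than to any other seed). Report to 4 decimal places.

Area of P3's cell: 190.6099

1. box [0,80]×[0,59]: [(0, 0) (80, 0) (80, 59) (0, 59)]
2. ⊥bis P3·P0 via (54.05,7.705): [(56.1637, 0) (80, 0) (80, 59) (39.9782, 59)]  |A|=1883.8124
3. ⊥bis P3·P1 via (65.405,9.605): [(56.1637, 0) (65.3037, 0) (65.9262, 59) (39.9782, 59)]  |A|=1035.0922
4. ⊥bis P3·P2 via (36.755,22.07): [(45.4344, 39.1109) (56.1637, 0) (65.3037, 0) (65.9262, 59) (55.5645, 59)]  |A|=880.0933
5. ⊥bis P3·P4 via (61.585,25.455): [(49.0841, 25.807) (56.1637, 0) (65.3037, 0) (65.571, 25.3428)]  |A|=326.9119
6. ⊥bis P3·P5 via (59.29,16.735): [(52.0886, 14.8546) (56.1637, 0) (65.3037, 0) (65.4973, 18.3558)]  |A|=190.6099
7. canonical 4-gon: [(52.0886, 14.8546) (56.1637, 0) (65.3037, 0) (65.4973, 18.3558)]
8. shoelace: 190.6099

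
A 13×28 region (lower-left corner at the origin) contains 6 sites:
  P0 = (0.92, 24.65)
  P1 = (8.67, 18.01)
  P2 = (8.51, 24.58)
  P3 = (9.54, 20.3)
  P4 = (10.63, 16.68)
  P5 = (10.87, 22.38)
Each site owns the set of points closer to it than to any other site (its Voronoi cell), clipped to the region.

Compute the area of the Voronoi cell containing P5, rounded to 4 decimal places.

Area of P5's cell: 16.3301

1. box [0,13]×[0,28]: [(0, 0) (13, 0) (13, 28) (0, 28)]
2. ⊥bis P5·P0 via (5.895,23.515): [(0.5303, 0) (13, 0) (13, 28) (6.9182, 28)]  |A|=259.7212
3. ⊥bis P5·P1 via (9.77,20.195): [(5.6148, 22.2869) (13, 18.5689) (13, 28) (6.9182, 28)]  |A|=52.1982
4. ⊥bis P5·P2 via (9.69,23.48): [(7.6314, 21.2717) (13, 18.5689) (13, 27.0307)]  |A|=22.7142
5. ⊥bis P5·P3 via (10.205,21.34): [(8.6324, 22.3455) (13, 19.5528) (13, 27.0307)]  |A|=16.3301
6. ⊥bis P5·P4 via (10.75,19.53): [(8.6324, 22.3455) (13, 19.5528) (13, 27.0307)]  |A|=16.3301
7. canonical 3-gon: [(8.6324, 22.3455) (13, 19.5528) (13, 27.0307)]
8. shoelace: 16.3301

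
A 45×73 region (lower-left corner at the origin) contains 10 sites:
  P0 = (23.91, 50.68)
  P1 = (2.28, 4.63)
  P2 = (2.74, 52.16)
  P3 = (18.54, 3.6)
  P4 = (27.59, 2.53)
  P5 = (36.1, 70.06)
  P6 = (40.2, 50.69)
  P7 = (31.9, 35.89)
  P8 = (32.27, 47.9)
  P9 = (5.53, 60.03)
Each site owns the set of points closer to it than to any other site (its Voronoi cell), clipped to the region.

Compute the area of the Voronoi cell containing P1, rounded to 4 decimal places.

1. box [0,45]×[0,73]: [(0, 0) (45, 0) (45, 73) (0, 73)]
2. ⊥bis P1·P0 via (13.095,27.655): [(0, 33.8058) (0, 0) (45, 0) (45, 12.669)]  |A|=1045.6833
3. ⊥bis P1·P2 via (2.51,28.395): [(11.7091, 28.306) (0, 28.4193) (0, 0) (45, 0) (45, 12.669)]  |A|=1014.1477
4. ⊥bis P1·P3 via (10.41,4.115): [(11.9357, 28.1996) (11.7091, 28.306) (0, 28.4193) (0, 0) (10.1493, 0)]  |A|=313.3149
5. ⊥bis P1·P4 via (14.935,3.58): [(11.9357, 28.1996) (11.7091, 28.306) (0, 28.4193) (0, 0) (10.1493, 0)]  |A|=313.3149
6. ⊥bis P1·P5 via (19.19,37.345): [(11.9357, 28.1996) (11.7091, 28.306) (0, 28.4193) (0, 0) (10.1493, 0)]  |A|=313.3149
7. ⊥bis P1·P6 via (21.24,27.66): [(11.9357, 28.1996) (11.7091, 28.306) (0, 28.4193) (0, 0) (10.1493, 0)]  |A|=313.3149
8. ⊥bis P1·P7 via (17.09,20.26): [(11.7531, 25.317) (8.5664, 28.3364) (0, 28.4193) (0, 0) (10.1493, 0)]  |A|=308.2826
9. ⊥bis P1·P8 via (17.275,26.265): [(11.7531, 25.317) (8.5664, 28.3364) (0, 28.4193) (0, 0) (10.1493, 0)]  |A|=308.2826
10. ⊥bis P1·P9 via (3.905,32.33): [(11.7531, 25.317) (8.5664, 28.3364) (0, 28.4193) (0, 0) (10.1493, 0)]  |A|=308.2826
11. canonical 5-gon: [(11.7531, 25.317) (8.5664, 28.3364) (0, 28.4193) (0, 0) (10.1493, 0)]
12. shoelace: 308.2826

Area of P1's cell: 308.2826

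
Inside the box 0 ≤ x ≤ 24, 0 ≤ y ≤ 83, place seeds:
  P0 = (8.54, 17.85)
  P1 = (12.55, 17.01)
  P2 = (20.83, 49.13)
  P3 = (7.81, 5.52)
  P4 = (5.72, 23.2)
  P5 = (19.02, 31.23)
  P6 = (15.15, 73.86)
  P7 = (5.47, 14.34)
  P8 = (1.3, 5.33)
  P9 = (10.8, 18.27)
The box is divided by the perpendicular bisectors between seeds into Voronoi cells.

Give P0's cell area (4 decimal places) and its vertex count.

1. box [0,24]×[0,83]: [(0, 0) (24, 0) (24, 83) (0, 83)]
2. ⊥bis P0·P1 via (10.545,17.43): [(0, 0) (6.8938, 0) (24, 81.6616) (24, 83) (0, 83)]  |A|=1293.5412
3. ⊥bis P0·P2 via (14.685,33.49): [(0, 39.2598) (0, 0) (6.8938, 0) (13.9682, 33.7716)]  |A|=390.6019
4. ⊥bis P0·P3 via (8.175,11.685): [(0, 39.2598) (0, 12.169) (9.3273, 11.6168) (13.9682, 33.7716)]  |A|=293.8081
5. ⊥bis P0·P4 via (7.13,20.525): [(0, 16.7668) (0, 12.169) (9.3273, 11.6168) (11.6977, 22.9326)]  |A|=80.319
6. ⊥bis P0·P5 via (13.78,24.54): [(0, 16.7668) (0, 12.169) (9.3273, 11.6168) (11.6977, 22.9326)]  |A|=80.319
7. ⊥bis P0·P6 via (11.845,45.855): [(0, 16.7668) (0, 12.169) (9.3273, 11.6168) (11.6977, 22.9326)]  |A|=80.319
8. ⊥bis P0·P7 via (7.005,16.095): [(3.8917, 18.8181) (9.7605, 13.6849) (11.6977, 22.9326)]  |A|=32.1085
9. ⊥bis P0·P8 via (4.92,11.59): [(3.8917, 18.8181) (9.7605, 13.6849) (11.6977, 22.9326)]  |A|=32.1085
10. ⊥bis P0·P9 via (9.67,18.06): [(9.0262, 21.5245) (3.8917, 18.8181) (9.7605, 13.6849) (10.1434, 15.5128)]  |A|=23.2917
11. canonical 4-gon: [(9.0262, 21.5245) (3.8917, 18.8181) (9.7605, 13.6849) (10.1434, 15.5128)]
12. shoelace: 23.2917

Area of P0's cell: 23.2917 (4 vertices)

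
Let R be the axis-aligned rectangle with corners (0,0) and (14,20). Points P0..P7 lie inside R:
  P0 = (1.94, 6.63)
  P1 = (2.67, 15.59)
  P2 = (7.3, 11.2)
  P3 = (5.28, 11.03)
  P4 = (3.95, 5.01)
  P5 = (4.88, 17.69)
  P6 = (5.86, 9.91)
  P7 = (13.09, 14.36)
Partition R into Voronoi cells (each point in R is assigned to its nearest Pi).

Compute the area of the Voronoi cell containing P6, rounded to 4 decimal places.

1. box [0,14]×[0,20]: [(0, 0) (14, 0) (14, 20) (0, 20)]
2. ⊥bis P6·P0 via (3.9,8.27): [(0, 12.931) (10.8198, 0) (14, 0) (14, 20) (0, 20)]  |A|=210.0447
3. ⊥bis P6·P1 via (4.265,12.75): [(1.4665, 11.1783) (10.8198, 0) (14, 0) (14, 18.2174)]  |A|=131.9382
4. ⊥bis P6·P2 via (6.58,10.555): [(4.4969, 12.8803) (1.4665, 11.1783) (10.8198, 0) (14, 0) (14, 2.2722)]  |A|=56.1744
5. ⊥bis P6·P3 via (5.57,10.47): [(6.3119, 10.8542) (3.1206, 9.2015) (10.8198, 0) (14, 0) (14, 2.2722)]  |A|=47.0388
6. ⊥bis P6·P4 via (4.905,7.46): [(11.739, 4.7961) (6.3119, 10.8542) (3.1206, 9.2015) (4.4194, 7.6493)]  |A|=17.9795
7. ⊥bis P6·P5 via (5.37,13.8): [(11.739, 4.7961) (6.3119, 10.8542) (3.1206, 9.2015) (4.4194, 7.6493)]  |A|=17.9795
8. ⊥bis P6·P7 via (9.475,12.135): [(11.739, 4.7961) (6.3119, 10.8542) (3.1206, 9.2015) (4.4194, 7.6493)]  |A|=17.9795
9. canonical 4-gon: [(11.739, 4.7961) (6.3119, 10.8542) (3.1206, 9.2015) (4.4194, 7.6493)]
10. shoelace: 17.9795

Area of P6's cell: 17.9795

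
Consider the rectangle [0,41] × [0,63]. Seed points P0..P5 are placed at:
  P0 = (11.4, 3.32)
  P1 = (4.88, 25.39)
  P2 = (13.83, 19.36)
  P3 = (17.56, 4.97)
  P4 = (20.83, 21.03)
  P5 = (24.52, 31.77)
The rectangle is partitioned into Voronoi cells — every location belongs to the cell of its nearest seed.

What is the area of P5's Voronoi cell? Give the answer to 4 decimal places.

Area of P5's cell: 1201.5360

1. box [0,41]×[0,63]: [(0, 0) (41, 0) (41, 63) (0, 63)]
2. ⊥bis P5·P0 via (17.96,17.545): [(0, 25.8274) (41, 6.9199) (41, 63) (0, 63)]  |A|=1911.6802
3. ⊥bis P5·P1 via (14.7,28.58): [(18.3419, 17.3689) (41, 6.9199) (41, 63) (3.5188, 63)]  |A|=1490.49
4. ⊥bis P5·P2 via (19.175,25.565): [(14.3212, 29.7461) (40.6128, 7.0984) (41, 6.9199) (41, 63) (3.5188, 63)]  |A|=1373.3117
5. ⊥bis P5·P3 via (21.04,18.37): [(14.3212, 29.7461) (30.3278, 15.9579) (41, 13.1864) (41, 63) (3.5188, 63)]  |A|=1339.0762
6. ⊥bis P5·P4 via (22.675,26.4): [(14.3212, 29.7461) (15.2403, 28.9544) (41, 20.104) (41, 63) (3.5188, 63)]  |A|=1201.536
7. canonical 5-gon: [(14.3212, 29.7461) (15.2403, 28.9544) (41, 20.104) (41, 63) (3.5188, 63)]
8. shoelace: 1201.536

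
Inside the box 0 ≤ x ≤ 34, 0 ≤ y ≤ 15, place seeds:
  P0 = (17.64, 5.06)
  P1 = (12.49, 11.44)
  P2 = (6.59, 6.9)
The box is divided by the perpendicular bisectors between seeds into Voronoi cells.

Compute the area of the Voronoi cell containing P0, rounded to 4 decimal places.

1. box [0,34]×[0,15]: [(0, 0) (34, 0) (34, 15) (0, 15)]
2. ⊥bis P0·P1 via (15.065,8.25): [(4.8446, 0) (34, 0) (34, 15) (23.4271, 15)]  |A|=297.9619
3. ⊥bis P0·P2 via (12.115,5.98): [(12.0936, 5.8515) (11.1192, 0) (34, 0) (34, 15) (23.4271, 15)]  |A|=279.6041
4. canonical 5-gon: [(12.0936, 5.8515) (11.1192, 0) (34, 0) (34, 15) (23.4271, 15)]
5. shoelace: 279.6041

Area of P0's cell: 279.6041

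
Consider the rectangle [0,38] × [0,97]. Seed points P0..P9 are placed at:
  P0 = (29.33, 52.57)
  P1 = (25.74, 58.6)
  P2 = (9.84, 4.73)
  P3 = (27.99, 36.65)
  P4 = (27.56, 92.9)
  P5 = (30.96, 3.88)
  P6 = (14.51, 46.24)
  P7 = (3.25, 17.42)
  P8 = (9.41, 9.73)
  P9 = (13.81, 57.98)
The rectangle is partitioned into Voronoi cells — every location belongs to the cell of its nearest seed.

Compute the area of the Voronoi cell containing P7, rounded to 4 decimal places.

Area of P7's cell: 279.2220

1. box [0,38]×[0,97]: [(0, 0) (38, 0) (38, 97) (0, 97)]
2. ⊥bis P7·P0 via (16.29,34.995): [(0, 47.0816) (0, 0) (38, 0) (38, 18.887)]  |A|=1253.4026
3. ⊥bis P7·P1 via (14.495,38.01): [(5.8997, 42.7043) (0, 45.9263) (0, 0) (38, 0) (38, 18.887)]  |A|=1249.9947
4. ⊥bis P7·P2 via (6.545,11.075): [(31.2427, 23.9007) (5.8997, 42.7043) (0, 45.9263) (0, 7.6761)]  |A|=612.1578
5. ⊥bis P7·P3 via (15.62,27.035): [(21.8483, 19.0221) (1.6266, 45.0379) (0, 45.9263) (0, 7.6761)]  |A|=430.0271
6. ⊥bis P7·P4 via (15.405,55.16): [(21.8483, 19.0221) (1.6266, 45.0379) (0, 45.9263) (0, 7.6761)]  |A|=430.0271
7. ⊥bis P7·P5 via (17.105,10.65): [(20.974, 18.5681) (21.4477, 19.5375) (1.6266, 45.0379) (0, 45.9263) (0, 7.6761)]  |A|=429.7109
8. ⊥bis P7·P6 via (8.88,31.83): [(20.974, 18.5681) (21.4477, 19.5375) (13.207, 30.1395) (0, 35.2994) (0, 7.6761)]  |A|=352.5633
9. ⊥bis P7·P8 via (6.33,13.575): [(18.5029, 23.326) (13.207, 30.1395) (0, 35.2994) (0, 8.5044)]  |A|=279.222
10. ⊥bis P7·P9 via (8.53,37.7): [(18.5029, 23.326) (13.207, 30.1395) (0, 35.2994) (0, 8.5044)]  |A|=279.222
11. canonical 4-gon: [(18.5029, 23.326) (13.207, 30.1395) (0, 35.2994) (0, 8.5044)]
12. shoelace: 279.222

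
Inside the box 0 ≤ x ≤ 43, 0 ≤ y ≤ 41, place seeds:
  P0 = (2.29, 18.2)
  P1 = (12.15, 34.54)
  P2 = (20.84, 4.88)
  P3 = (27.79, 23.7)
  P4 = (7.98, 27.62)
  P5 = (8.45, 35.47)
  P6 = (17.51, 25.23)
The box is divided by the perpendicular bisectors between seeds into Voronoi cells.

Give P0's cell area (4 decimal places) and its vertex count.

Area of P0's cell: 218.4167 (5 vertices)

1. box [0,43]×[0,41]: [(0, 0) (43, 0) (43, 41) (0, 41)]
2. ⊥bis P0·P1 via (7.22,26.37): [(0, 30.7267) (0, 0) (43, 0) (43, 4.7794)]  |A|=763.3816
3. ⊥bis P0·P2 via (11.565,11.54): [(17.6811, 20.0575) (0, 30.7267) (0, 0) (3.2786, 0)]  |A|=304.5211
4. ⊥bis P0·P3 via (15.04,20.95): [(15.7981, 17.4352) (14.8661, 21.7561) (0, 30.7267) (0, 0) (3.2786, 0)]  |A|=299.2311
5. ⊥bis P0·P4 via (5.135,22.91): [(15.3143, 16.7614) (0, 26.0117) (0, 0) (3.2786, 0)]  |A|=226.652
6. ⊥bis P0·P5 via (5.37,26.835): [(15.3143, 16.7614) (0, 26.0117) (0, 0) (3.2786, 0)]  |A|=226.652
7. ⊥bis P0·P6 via (9.9,21.715): [(13.4118, 14.1119) (10.9783, 19.3804) (0, 26.0117) (0, 0) (3.2786, 0)]  |A|=218.4167
8. canonical 5-gon: [(13.4118, 14.1119) (10.9783, 19.3804) (0, 26.0117) (0, 0) (3.2786, 0)]
9. shoelace: 218.4167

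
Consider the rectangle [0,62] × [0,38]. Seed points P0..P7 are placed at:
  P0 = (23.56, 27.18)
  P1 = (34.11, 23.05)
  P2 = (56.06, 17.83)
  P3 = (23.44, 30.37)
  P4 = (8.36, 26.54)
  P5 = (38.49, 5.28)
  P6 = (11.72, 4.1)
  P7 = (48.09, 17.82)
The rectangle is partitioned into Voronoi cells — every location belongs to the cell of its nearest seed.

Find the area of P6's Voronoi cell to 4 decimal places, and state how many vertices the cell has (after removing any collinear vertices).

1. box [0,62]×[0,38]: [(0, 0) (62, 0) (62, 38) (0, 38)]
2. ⊥bis P6·P0 via (17.64,15.64): [(0, 24.6893) (0, 0) (48.1274, 0)]  |A|=594.1161
3. ⊥bis P6·P1 via (22.915,13.575): [(23.8739, 12.442) (0, 24.6893) (0, 0) (34.4043, 0)]  |A|=508.7446
4. ⊥bis P6·P2 via (33.89,10.965): [(23.8739, 12.442) (0, 24.6893) (0, 0) (34.4043, 0)]  |A|=508.7446
5. ⊥bis P6·P3 via (17.58,17.235): [(23.8739, 12.442) (0, 24.6893) (0, 0) (34.4043, 0)]  |A|=508.7446
6. ⊥bis P6·P4 via (10.04,15.32): [(23.8739, 12.442) (16.4058, 16.2732) (0, 13.8167) (0, 0) (34.4043, 0)]  |A|=419.5579
7. ⊥bis P6·P5 via (25.105,4.69): [(24.8122, 11.3334) (23.8739, 12.442) (16.4058, 16.2732) (0, 13.8167) (0, 0) (25.3117, 0)]  |A|=368.0326
8. ⊥bis P6·P7 via (29.905,10.96): [(24.8122, 11.3334) (23.8739, 12.442) (16.4058, 16.2732) (0, 13.8167) (0, 0) (25.3117, 0)]  |A|=368.0326
9. canonical 6-gon: [(24.8122, 11.3334) (23.8739, 12.442) (16.4058, 16.2732) (0, 13.8167) (0, 0) (25.3117, 0)]
10. shoelace: 368.0326

Area of P6's cell: 368.0326 (6 vertices)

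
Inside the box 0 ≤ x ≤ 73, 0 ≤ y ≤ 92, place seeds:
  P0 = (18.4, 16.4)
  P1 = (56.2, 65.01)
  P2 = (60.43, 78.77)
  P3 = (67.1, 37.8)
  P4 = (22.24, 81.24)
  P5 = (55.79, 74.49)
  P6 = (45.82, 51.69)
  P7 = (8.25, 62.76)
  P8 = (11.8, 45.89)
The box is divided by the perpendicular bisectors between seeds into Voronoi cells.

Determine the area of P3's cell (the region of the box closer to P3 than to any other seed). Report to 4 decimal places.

1. box [0,73]×[0,92]: [(0, 0) (73, 0) (73, 92) (0, 92)]
2. ⊥bis P3·P0 via (42.75,27.1): [(54.6584, 0) (73, 0) (73, 92) (14.2313, 92)]  |A|=3547.0723
3. ⊥bis P3·P1 via (61.65,51.405): [(36.4974, 41.3292) (54.6584, 0) (73, 0) (73, 55.9517)]  |A|=1400.2131
4. ⊥bis P3·P2 via (63.765,58.285): [(36.4974, 41.3292) (54.6584, 0) (73, 0) (73, 55.9517)]  |A|=1400.2131
5. ⊥bis P3·P4 via (44.67,59.52): [(36.4974, 41.3292) (54.6584, 0) (73, 0) (73, 55.9517)]  |A|=1400.2131
6. ⊥bis P3·P5 via (61.445,56.145): [(36.4974, 41.3292) (54.6584, 0) (73, 0) (73, 55.9517)]  |A|=1400.2131
7. ⊥bis P3·P6 via (56.46,44.745): [(60.5087, 50.9478) (43.6322, 25.0923) (54.6584, 0) (73, 0) (73, 55.9517)]  |A|=1170.965
8. ⊥bis P3·P7 via (37.675,50.28): [(60.5087, 50.9478) (43.6322, 25.0923) (54.6584, 0) (73, 0) (73, 55.9517)]  |A|=1170.965
9. ⊥bis P3·P8 via (39.45,41.845): [(60.5087, 50.9478) (43.6322, 25.0923) (54.6584, 0) (73, 0) (73, 55.9517)]  |A|=1170.965
10. canonical 5-gon: [(60.5087, 50.9478) (43.6322, 25.0923) (54.6584, 0) (73, 0) (73, 55.9517)]
11. shoelace: 1170.965

Area of P3's cell: 1170.9650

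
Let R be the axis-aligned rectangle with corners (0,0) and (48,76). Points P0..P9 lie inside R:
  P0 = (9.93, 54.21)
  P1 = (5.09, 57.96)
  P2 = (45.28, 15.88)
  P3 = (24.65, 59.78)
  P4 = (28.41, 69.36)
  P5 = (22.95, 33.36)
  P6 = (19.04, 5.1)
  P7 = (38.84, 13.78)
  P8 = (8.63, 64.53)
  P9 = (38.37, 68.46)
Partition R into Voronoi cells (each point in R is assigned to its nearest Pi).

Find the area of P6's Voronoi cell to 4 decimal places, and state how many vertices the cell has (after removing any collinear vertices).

Area of P6's cell: 584.5515 (4 vertices)

1. box [0,48]×[0,76]: [(0, 0) (48, 0) (48, 76) (0, 76)]
2. ⊥bis P6·P0 via (14.485,29.655): [(0, 26.968) (0, 0) (48, 0) (48, 35.8721)]  |A|=1508.1624
3. ⊥bis P6·P1 via (12.065,31.53): [(0, 26.968) (0, 0) (48, 0) (48, 35.8721)]  |A|=1508.1624
4. ⊥bis P6·P2 via (32.16,10.49): [(23.5925, 31.3445) (0, 26.968) (0, 0) (36.4695, 0)]  |A|=889.6803
5. ⊥bis P6·P3 via (21.845,32.44): [(23.5925, 31.3445) (0, 26.968) (0, 0) (36.4695, 0)]  |A|=889.6803
6. ⊥bis P6·P4 via (23.725,37.23): [(23.5925, 31.3445) (0, 26.968) (0, 0) (36.4695, 0)]  |A|=889.6803
7. ⊥bis P6·P5 via (20.995,19.23): [(29.0259, 18.1189) (0, 22.1348) (0, 0) (36.4695, 0)]  |A|=651.6347
8. ⊥bis P6·P7 via (28.94,9.44): [(24.8841, 18.6919) (0, 22.1348) (0, 0) (33.0783, 0)]  |A|=584.5515
9. ⊥bis P6·P8 via (13.835,34.815): [(24.8841, 18.6919) (0, 22.1348) (0, 0) (33.0783, 0)]  |A|=584.5515
10. ⊥bis P6·P9 via (28.705,36.78): [(24.8841, 18.6919) (0, 22.1348) (0, 0) (33.0783, 0)]  |A|=584.5515
11. canonical 4-gon: [(24.8841, 18.6919) (0, 22.1348) (0, 0) (33.0783, 0)]
12. shoelace: 584.5515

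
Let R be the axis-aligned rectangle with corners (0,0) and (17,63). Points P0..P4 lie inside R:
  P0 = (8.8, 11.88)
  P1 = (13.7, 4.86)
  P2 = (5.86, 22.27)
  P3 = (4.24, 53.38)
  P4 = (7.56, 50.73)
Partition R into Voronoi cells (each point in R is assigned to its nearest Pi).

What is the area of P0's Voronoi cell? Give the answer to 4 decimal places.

Area of P0's cell: 186.2449

1. box [0,17]×[0,63]: [(0, 0) (17, 0) (17, 63) (0, 63)]
2. ⊥bis P0·P1 via (11.25,8.37): [(0, 0.5174) (17, 12.3835) (17, 63) (0, 63)]  |A|=961.3418
3. ⊥bis P0·P2 via (7.33,17.075): [(0, 15.0009) (0, 0.5174) (17, 12.3835) (17, 19.8113)]  |A|=186.2449
4. ⊥bis P0·P3 via (6.52,32.63): [(0, 15.0009) (0, 0.5174) (17, 12.3835) (17, 19.8113)]  |A|=186.2449
5. ⊥bis P0·P4 via (8.18,31.305): [(0, 15.0009) (0, 0.5174) (17, 12.3835) (17, 19.8113)]  |A|=186.2449
6. canonical 4-gon: [(0, 15.0009) (0, 0.5174) (17, 12.3835) (17, 19.8113)]
7. shoelace: 186.2449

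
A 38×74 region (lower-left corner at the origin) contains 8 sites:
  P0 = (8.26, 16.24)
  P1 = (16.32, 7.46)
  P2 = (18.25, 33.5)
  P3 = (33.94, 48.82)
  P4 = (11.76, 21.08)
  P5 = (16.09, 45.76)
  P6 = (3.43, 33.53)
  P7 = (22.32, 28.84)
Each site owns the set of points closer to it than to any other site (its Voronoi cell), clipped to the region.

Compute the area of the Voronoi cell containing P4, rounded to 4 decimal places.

Area of P4's cell: 146.7270

1. box [0,38]×[0,74]: [(0, 0) (38, 0) (38, 74) (0, 74)]
2. ⊥bis P4·P0 via (10.01,18.66): [(0, 25.8986) (35.8141, 0) (38, 0) (38, 74) (0, 74)]  |A|=2348.2316
3. ⊥bis P4·P1 via (14.04,14.27): [(0, 25.8986) (15.4349, 14.737) (38, 22.2919) (38, 74) (0, 74)]  |A|=2080.6162
4. ⊥bis P4·P2 via (15.005,27.29): [(0, 35.1308) (0, 25.8986) (15.4349, 14.737) (29.8146, 19.5513)]  |A|=255.0305
5. ⊥bis P4·P3 via (22.85,34.95): [(0, 35.1308) (0, 25.8986) (15.4349, 14.737) (29.8146, 19.5513)]  |A|=255.0305
6. ⊥bis P4·P5 via (13.925,33.42): [(0, 35.1308) (0, 25.8986) (15.4349, 14.737) (29.8146, 19.5513)]  |A|=255.0305
7. ⊥bis P4·P6 via (7.595,27.305): [(10.8318, 29.4707) (2.6399, 23.9896) (15.4349, 14.737) (29.8146, 19.5513)]  |A|=189.9763
8. ⊥bis P4·P7 via (17.04,24.96): [(15.529, 27.0162) (10.8318, 29.4707) (2.6399, 23.9896) (15.4349, 14.737) (22.7521, 17.1868)]  |A|=146.727
9. canonical 5-gon: [(15.529, 27.0162) (10.8318, 29.4707) (2.6399, 23.9896) (15.4349, 14.737) (22.7521, 17.1868)]
10. shoelace: 146.727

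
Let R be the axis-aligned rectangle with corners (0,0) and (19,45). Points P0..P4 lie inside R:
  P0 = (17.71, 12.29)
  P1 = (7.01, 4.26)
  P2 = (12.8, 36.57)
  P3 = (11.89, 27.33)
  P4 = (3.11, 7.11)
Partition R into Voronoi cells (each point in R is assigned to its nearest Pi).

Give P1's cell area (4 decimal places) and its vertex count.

Area of P1's cell: 105.3296 (3 vertices)

1. box [0,19]×[0,45]: [(0, 0) (19, 0) (19, 45) (0, 45)]
2. ⊥bis P1·P0 via (12.36,8.275): [(0, 24.7447) (0, 0) (18.5701, 0)]  |A|=229.7563
3. ⊥bis P1·P2 via (9.905,20.415): [(2.2152, 21.793) (0, 22.19) (0, 0) (18.5701, 0)]  |A|=226.9268
4. ⊥bis P1·P3 via (9.45,15.795): [(6.2007, 16.4823) (0, 17.794) (0, 0) (18.5701, 0)]  |A|=208.2066
5. ⊥bis P1·P4 via (5.06,5.685): [(9.6204, 11.9255) (0.9056, 0) (18.5701, 0)]  |A|=105.3296
6. canonical 3-gon: [(9.6204, 11.9255) (0.9056, 0) (18.5701, 0)]
7. shoelace: 105.3296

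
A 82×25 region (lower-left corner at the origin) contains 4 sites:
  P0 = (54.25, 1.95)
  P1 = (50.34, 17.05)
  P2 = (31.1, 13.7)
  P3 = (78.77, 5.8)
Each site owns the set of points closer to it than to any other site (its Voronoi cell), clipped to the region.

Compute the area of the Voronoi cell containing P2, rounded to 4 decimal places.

1. box [0,82]×[0,25]: [(0, 0) (82, 0) (82, 25) (0, 25)]
2. ⊥bis P2·P0 via (42.675,7.825): [(0, 0) (38.7033, 0) (51.3923, 25) (0, 25)]  |A|=1126.196
3. ⊥bis P2·P1 via (40.72,15.375): [(0, 0) (38.7033, 0) (42.1982, 6.8855) (39.0441, 25) (0, 25)]  |A|=1014.3554
4. ⊥bis P2·P3 via (54.935,9.75): [(0, 0) (38.7033, 0) (42.1982, 6.8855) (39.0441, 25) (0, 25)]  |A|=1014.3554
5. canonical 5-gon: [(0, 0) (38.7033, 0) (42.1982, 6.8855) (39.0441, 25) (0, 25)]
6. shoelace: 1014.3554

Area of P2's cell: 1014.3554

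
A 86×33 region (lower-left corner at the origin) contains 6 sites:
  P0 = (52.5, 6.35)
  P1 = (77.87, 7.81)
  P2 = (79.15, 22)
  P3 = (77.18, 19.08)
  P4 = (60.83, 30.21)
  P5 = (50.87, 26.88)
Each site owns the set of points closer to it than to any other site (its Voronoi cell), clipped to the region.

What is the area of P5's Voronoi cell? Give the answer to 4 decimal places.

Area of P5's cell: 1039.0526

1. box [0,86]×[0,33]: [(0, 0) (86, 0) (86, 33) (0, 33)]
2. ⊥bis P5·P0 via (51.685,16.615): [(0, 12.5114) (86, 19.3395) (86, 33) (0, 33)]  |A|=1468.4117
3. ⊥bis P5·P1 via (64.37,17.345): [(0, 12.5114) (64.5774, 17.6386) (75.4271, 33) (0, 33)]  |A|=1240.882
4. ⊥bis P5·P2 via (65.01,24.44): [(0, 12.5114) (63.8261, 17.579) (66.4871, 33) (0, 33)]  |A|=1166.5032
5. ⊥bis P5·P3 via (64.025,22.98): [(0, 12.5114) (62.39, 17.4649) (65.779, 28.8963) (66.4871, 33) (0, 33)]  |A|=1158.4882
6. ⊥bis P5·P4 via (55.85,28.545): [(0, 12.5114) (59.6278, 17.2456) (54.3605, 33) (0, 33)]  |A|=1039.0526
7. canonical 4-gon: [(0, 12.5114) (59.6278, 17.2456) (54.3605, 33) (0, 33)]
8. shoelace: 1039.0526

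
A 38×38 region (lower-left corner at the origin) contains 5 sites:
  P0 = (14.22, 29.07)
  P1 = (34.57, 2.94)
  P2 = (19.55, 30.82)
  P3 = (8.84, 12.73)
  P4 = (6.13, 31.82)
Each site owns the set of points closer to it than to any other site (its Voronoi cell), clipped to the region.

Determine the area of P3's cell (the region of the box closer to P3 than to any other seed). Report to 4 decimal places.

1. box [0,38]×[0,38]: [(0, 0) (38, 0) (38, 38) (0, 38)]
2. ⊥bis P3·P0 via (11.53,20.9): [(0, 24.6963) (0, 0) (38, 0) (38, 12.1847)]  |A|=700.7381
3. ⊥bis P3·P1 via (21.705,7.835): [(24.9899, 16.4683) (0, 24.6963) (0, 0) (18.7239, 0)]  |A|=462.7537
4. ⊥bis P3·P2 via (14.195,21.775): [(24.6532, 15.5833) (20.8638, 17.8268) (0, 24.6963) (0, 0) (18.7239, 0)]  |A|=460.6993
5. ⊥bis P3·P4 via (7.485,22.275): [(24.6532, 15.5833) (20.8638, 17.8268) (7.3934, 22.262) (0, 21.2124) (0, 0) (18.7239, 0)]  |A|=447.8205
6. canonical 6-gon: [(24.6532, 15.5833) (20.8638, 17.8268) (7.3934, 22.262) (0, 21.2124) (0, 0) (18.7239, 0)]
7. shoelace: 447.8205

Area of P3's cell: 447.8205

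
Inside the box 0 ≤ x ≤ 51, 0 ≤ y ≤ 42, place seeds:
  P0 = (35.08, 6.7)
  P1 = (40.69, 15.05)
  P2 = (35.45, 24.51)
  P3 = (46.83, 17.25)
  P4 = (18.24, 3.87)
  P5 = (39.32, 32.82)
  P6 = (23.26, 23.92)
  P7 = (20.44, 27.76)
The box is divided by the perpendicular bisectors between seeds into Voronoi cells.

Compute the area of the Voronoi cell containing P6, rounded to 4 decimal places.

1. box [0,51]×[0,42]: [(0, 0) (51, 0) (51, 42) (0, 42)]
2. ⊥bis P6·P0 via (29.17,15.31): [(0, 0) (6.8656, 0) (51, 30.2944) (51, 42) (0, 42)]  |A|=1473.4882
3. ⊥bis P6·P1 via (31.975,19.485): [(0, 0) (6.8656, 0) (30.2156, 16.0277) (43.4327, 42) (0, 42)]  |A|=1253.5711
4. ⊥bis P6·P2 via (29.355,24.215): [(0, 0) (6.8656, 0) (29.7662, 15.7192) (28.4942, 42) (0, 42)]  |A|=1053.4757
5. ⊥bis P6·P3 via (35.045,20.585): [(0, 0) (6.8656, 0) (29.7662, 15.7192) (28.4942, 42) (0, 42)]  |A|=1053.4757
6. ⊥bis P6·P4 via (20.75,13.895): [(0, 19.0903) (25.4091, 12.7285) (29.7662, 15.7192) (28.4942, 42) (0, 42)]  |A|=767.2482
7. ⊥bis P6·P5 via (31.29,28.37): [(0, 19.0903) (25.4091, 12.7285) (29.7662, 15.7192) (28.9495, 32.5935) (23.7366, 42) (0, 42)]  |A|=744.8721
8. ⊥bis P6·P7 via (21.85,25.84): [(9.4403, 16.7266) (25.4091, 12.7285) (29.7662, 15.7192) (29.0214, 31.1065)]  |A|=188.5945
9. canonical 4-gon: [(9.4403, 16.7266) (25.4091, 12.7285) (29.7662, 15.7192) (29.0214, 31.1065)]
10. shoelace: 188.5945

Area of P6's cell: 188.5945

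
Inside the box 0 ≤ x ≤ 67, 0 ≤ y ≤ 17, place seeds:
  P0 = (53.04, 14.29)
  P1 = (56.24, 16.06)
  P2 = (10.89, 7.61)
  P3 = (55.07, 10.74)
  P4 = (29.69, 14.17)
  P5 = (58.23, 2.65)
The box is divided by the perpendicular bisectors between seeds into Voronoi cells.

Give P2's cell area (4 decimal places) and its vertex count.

1. box [0,67]×[0,17]: [(0, 0) (67, 0) (67, 17) (0, 17)]
2. ⊥bis P2·P0 via (31.965,10.95): [(0, 0) (33.7004, 0) (31.0062, 17) (0, 17)]  |A|=550.0058
3. ⊥bis P2·P1 via (33.565,11.835): [(0, 0) (33.7004, 0) (31.0062, 17) (0, 17)]  |A|=550.0058
4. ⊥bis P2·P3 via (32.98,9.175): [(0, 0) (33.63, 0) (33.5731, 0.8028) (31.0062, 17) (0, 17)]  |A|=549.9775
5. ⊥bis P2·P4 via (20.29,10.89): [(0, 0) (24.0899, 0) (18.158, 17) (0, 17)]  |A|=359.1073
6. ⊥bis P2·P5 via (34.56,5.13): [(0, 0) (24.0899, 0) (18.158, 17) (0, 17)]  |A|=359.1073
7. canonical 4-gon: [(0, 0) (24.0899, 0) (18.158, 17) (0, 17)]
8. shoelace: 359.1073

Area of P2's cell: 359.1073 (4 vertices)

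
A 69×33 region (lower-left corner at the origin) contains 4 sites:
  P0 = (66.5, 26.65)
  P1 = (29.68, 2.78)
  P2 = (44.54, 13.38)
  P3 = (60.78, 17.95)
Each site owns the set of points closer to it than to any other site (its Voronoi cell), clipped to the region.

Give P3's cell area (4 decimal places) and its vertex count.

1. box [0,69]×[0,33]: [(0, 0) (69, 0) (69, 33) (0, 33)]
2. ⊥bis P3·P0 via (63.64,22.3): [(0, 0) (69, 0) (69, 18.776) (47.3655, 33) (0, 33)]  |A|=2123.1351
3. ⊥bis P3·P1 via (45.23,10.365): [(50.2859, 0) (69, 0) (69, 18.776) (47.3655, 33) (34.1891, 33)]  |A|=729.2989
4. ⊥bis P3·P2 via (52.66,15.665): [(57.0682, 0) (69, 0) (69, 18.776) (47.8764, 32.6641)]  |A|=393.1791
5. canonical 4-gon: [(57.0682, 0) (69, 0) (69, 18.776) (47.8764, 32.6641)]
6. shoelace: 393.1791

Area of P3's cell: 393.1791 (4 vertices)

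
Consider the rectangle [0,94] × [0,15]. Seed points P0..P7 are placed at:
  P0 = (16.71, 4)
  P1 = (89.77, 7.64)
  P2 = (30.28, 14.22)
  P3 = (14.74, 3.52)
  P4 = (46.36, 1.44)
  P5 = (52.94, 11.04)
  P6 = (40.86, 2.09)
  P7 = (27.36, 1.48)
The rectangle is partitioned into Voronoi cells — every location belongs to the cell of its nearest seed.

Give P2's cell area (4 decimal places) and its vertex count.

1. box [0,94]×[0,15]: [(0, 0) (94, 0) (94, 15) (0, 15)]
2. ⊥bis P2·P0 via (23.495,9.11): [(30.356, 0) (94, 0) (94, 15) (19.0591, 15)]  |A|=1039.3869
3. ⊥bis P2·P1 via (60.025,10.93): [(30.356, 0) (58.8161, 0) (60.4752, 15) (19.0591, 15)]  |A|=524.0711
4. ⊥bis P2·P3 via (22.51,8.87): [(30.356, 0) (58.8161, 0) (60.4752, 15) (19.0591, 15)]  |A|=524.0711
5. ⊥bis P2·P4 via (38.32,7.83): [(30.356, 0) (32.0969, 0) (44.0185, 15) (19.0591, 15)]  |A|=200.2527
6. ⊥bis P2·P5 via (41.61,12.63): [(30.356, 0) (32.0969, 0) (41.4974, 11.8279) (41.9426, 15) (19.0591, 15)]  |A|=196.9602
7. ⊥bis P2·P6 via (35.57,8.155): [(28.7164, 2.1771) (41.7368, 13.5338) (41.9426, 15) (19.0591, 15)]  |A|=155.0931
8. ⊥bis P2·P7 via (28.82,7.85): [(23.531, 9.0622) (33.8884, 6.6883) (41.7368, 13.5338) (41.9426, 15) (19.0591, 15)]  |A|=125.5918
9. canonical 5-gon: [(23.531, 9.0622) (33.8884, 6.6883) (41.7368, 13.5338) (41.9426, 15) (19.0591, 15)]
10. shoelace: 125.5918

Area of P2's cell: 125.5918 (5 vertices)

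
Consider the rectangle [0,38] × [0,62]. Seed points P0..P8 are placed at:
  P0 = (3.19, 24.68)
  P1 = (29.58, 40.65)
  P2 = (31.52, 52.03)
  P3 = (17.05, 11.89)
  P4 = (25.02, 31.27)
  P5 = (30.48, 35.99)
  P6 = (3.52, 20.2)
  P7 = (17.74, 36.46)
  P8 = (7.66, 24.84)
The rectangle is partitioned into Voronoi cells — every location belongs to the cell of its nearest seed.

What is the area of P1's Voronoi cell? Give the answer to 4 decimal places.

Area of P1's cell: 126.7755

1. box [0,38]×[0,62]: [(0, 0) (38, 0) (38, 62) (0, 62)]
2. ⊥bis P1·P0 via (16.385,32.665): [(0, 59.7408) (36.1523, 0) (38, 0) (38, 62) (0, 62)]  |A|=1276.1156
3. ⊥bis P1·P2 via (30.55,46.34): [(5.5282, 50.6056) (36.1523, 0) (38, 0) (38, 45.07)]  |A|=778.5025
4. ⊥bis P1·P3 via (23.315,26.27): [(5.5282, 50.6056) (19.1593, 28.0805) (38, 19.8721) (38, 45.07)]  |A|=565.3586
5. ⊥bis P1·P4 via (27.3,35.96): [(5.5282, 50.6056) (9.0104, 44.8513) (38, 30.7583) (38, 45.07)]  |A|=291.2323
6. ⊥bis P1·P5 via (30.03,38.32): [(5.5282, 50.6056) (9.0104, 44.8513) (24.6019, 37.2717) (38, 39.8593) (38, 45.07)]  |A|=230.2644
7. ⊥bis P1·P6 via (16.55,30.425): [(5.5282, 50.6056) (9.0104, 44.8513) (24.6019, 37.2717) (38, 39.8593) (38, 45.07)]  |A|=230.2644
8. ⊥bis P1·P7 via (23.66,38.555): [(20.2858, 48.0898) (24.0128, 37.558) (24.6019, 37.2717) (38, 39.8593) (38, 45.07)]  |A|=126.7755
9. ⊥bis P1·P8 via (18.62,32.745): [(20.2858, 48.0898) (24.0128, 37.558) (24.6019, 37.2717) (38, 39.8593) (38, 45.07)]  |A|=126.7755
10. canonical 5-gon: [(20.2858, 48.0898) (24.0128, 37.558) (24.6019, 37.2717) (38, 39.8593) (38, 45.07)]
11. shoelace: 126.7755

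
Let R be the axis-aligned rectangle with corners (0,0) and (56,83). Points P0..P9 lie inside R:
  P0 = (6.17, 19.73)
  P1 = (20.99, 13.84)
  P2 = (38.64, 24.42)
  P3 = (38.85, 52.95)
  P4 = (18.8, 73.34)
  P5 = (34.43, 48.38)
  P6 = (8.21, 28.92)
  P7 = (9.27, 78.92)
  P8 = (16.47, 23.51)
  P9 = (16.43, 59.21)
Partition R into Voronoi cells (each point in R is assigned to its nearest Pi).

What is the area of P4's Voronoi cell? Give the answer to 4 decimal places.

Area of P4's cell: 465.6154

1. box [0,56]×[0,83]: [(0, 0) (56, 0) (56, 83) (0, 83)]
2. ⊥bis P4·P0 via (12.485,46.535): [(0, 49.4763) (56, 36.2833) (56, 83) (0, 83)]  |A|=2246.7303
3. ⊥bis P4·P1 via (19.895,43.59): [(0, 49.4763) (24.2977, 43.752) (56, 44.9189) (56, 83) (0, 83)]  |A|=2109.8457
4. ⊥bis P4·P2 via (28.72,48.88): [(0, 49.4763) (19.097, 44.9773) (56, 59.9437) (56, 83) (0, 83)]  |A|=1810.1602
5. ⊥bis P4·P3 via (28.825,63.145): [(0, 49.4763) (12.04, 46.6398) (49.0167, 83) (0, 83)]  |A|=1092.9389
6. ⊥bis P4·P5 via (26.615,60.86): [(0, 49.4763) (6.1299, 48.0322) (26.3018, 60.6639) (49.0167, 83) (0, 83)]  |A|=1041.5689
7. ⊥bis P4·P6 via (13.505,51.13): [(0, 54.3497) (11.7464, 51.5493) (26.3018, 60.6639) (49.0167, 83) (0, 83)]  |A|=998.1117
8. ⊥bis P4·P7 via (14.035,76.13): [(1.1251, 54.0814) (11.7464, 51.5493) (26.3018, 60.6639) (49.0167, 83) (18.0575, 83)]  |A|=720.8951
9. ⊥bis P4·P8 via (17.635,48.425): [(1.1251, 54.0814) (11.7464, 51.5493) (26.3018, 60.6639) (49.0167, 83) (18.0575, 83)]  |A|=720.8951
10. ⊥bis P4·P9 via (17.615,66.275): [(9.1009, 67.7031) (29.9108, 64.2127) (49.0167, 83) (18.0575, 83)]  |A|=465.6154
11. canonical 4-gon: [(9.1009, 67.7031) (29.9108, 64.2127) (49.0167, 83) (18.0575, 83)]
12. shoelace: 465.6154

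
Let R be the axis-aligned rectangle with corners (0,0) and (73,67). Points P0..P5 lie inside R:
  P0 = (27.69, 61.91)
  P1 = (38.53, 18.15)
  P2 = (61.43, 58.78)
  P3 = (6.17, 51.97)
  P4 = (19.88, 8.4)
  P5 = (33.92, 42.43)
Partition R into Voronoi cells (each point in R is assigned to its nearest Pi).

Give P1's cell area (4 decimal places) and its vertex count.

Area of P1's cell: 1370.5615 (5 vertices)

1. box [0,73]×[0,67]: [(0, 0) (73, 0) (73, 67) (0, 67)]
2. ⊥bis P1·P0 via (33.11,40.03): [(0, 31.8282) (0, 0) (73, 0) (73, 49.9113)]  |A|=2983.492
3. ⊥bis P1·P2 via (49.98,38.465): [(42.9004, 42.4552) (0, 31.8282) (0, 0) (73, 0) (73, 25.4904)]  |A|=2615.9616
4. ⊥bis P1·P3 via (22.35,35.06): [(42.9004, 42.4552) (25.5999, 38.1696) (0, 13.6748) (0, 0) (73, 0) (73, 25.4904)]  |A|=2383.5996
5. ⊥bis P1·P4 via (29.205,13.275): [(42.9004, 42.4552) (25.5999, 38.1696) (19.3278, 32.1683) (36.145, 0) (73, 0) (73, 25.4904)]  |A|=1670.0857
6. ⊥bis P1·P5 via (36.225,30.29): [(57.3634, 34.3035) (21.7469, 27.5411) (36.145, 0) (73, 0) (73, 25.4904)]  |A|=1370.5615
7. canonical 5-gon: [(57.3634, 34.3035) (21.7469, 27.5411) (36.145, 0) (73, 0) (73, 25.4904)]
8. shoelace: 1370.5615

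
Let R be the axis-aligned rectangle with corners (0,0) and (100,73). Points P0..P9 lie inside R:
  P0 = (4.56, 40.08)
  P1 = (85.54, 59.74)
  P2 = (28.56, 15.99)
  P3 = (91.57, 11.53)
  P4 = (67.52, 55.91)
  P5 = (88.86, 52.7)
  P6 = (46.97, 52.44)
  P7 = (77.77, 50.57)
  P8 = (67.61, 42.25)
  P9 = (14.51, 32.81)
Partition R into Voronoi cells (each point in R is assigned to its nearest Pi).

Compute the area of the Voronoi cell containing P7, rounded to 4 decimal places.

Area of P7's cell: 223.0726

1. box [0,100]×[0,73]: [(0, 0) (100, 0) (100, 73) (0, 73)]
2. ⊥bis P7·P0 via (41.165,45.325): [(47.6595, 0) (100, 0) (100, 73) (37.1995, 73)]  |A|=4202.6463
3. ⊥bis P7·P1 via (81.655,55.155): [(47.6595, 0) (100, 0) (100, 39.6108) (60.5947, 73) (37.1995, 73)]  |A|=3544.7896
4. ⊥bis P7·P2 via (53.165,33.28): [(40.2593, 51.6458) (76.5509, 0) (100, 0) (100, 39.6108) (60.5947, 73) (37.1995, 73)]  |A|=2798.7279
5. ⊥bis P7·P3 via (84.67,31.05): [(40.2593, 51.6458) (60.6888, 22.573) (100, 36.4689) (100, 39.6108) (60.5947, 73) (37.1995, 73)]  |A|=1817.2516
6. ⊥bis P7·P4 via (72.645,53.24): [(58.38, 25.8587) (60.6888, 22.573) (100, 36.4689) (100, 39.6108) (76.0964, 59.8649)]  |A|=731.856
7. ⊥bis P7·P5 via (83.315,51.635): [(58.38, 25.8587) (60.6888, 22.573) (87.1034, 31.9102) (82.8302, 54.1592) (76.0964, 59.8649)]  |A|=551.6751
8. ⊥bis P7·P6 via (62.37,51.505): [(61.1338, 31.1446) (60.6194, 22.6718) (60.6888, 22.573) (87.1034, 31.9102) (82.8302, 54.1592) (76.0964, 59.8649)]  |A|=541.3683
9. ⊥bis P7·P8 via (72.69,46.41): [(70.4878, 49.0993) (85.134, 31.214) (87.1034, 31.9102) (82.8302, 54.1592) (76.0964, 59.8649)]  |A|=223.0726
10. ⊥bis P7·P9 via (46.14,41.69): [(70.4878, 49.0993) (85.134, 31.214) (87.1034, 31.9102) (82.8302, 54.1592) (76.0964, 59.8649)]  |A|=223.0726
11. canonical 5-gon: [(70.4878, 49.0993) (85.134, 31.214) (87.1034, 31.9102) (82.8302, 54.1592) (76.0964, 59.8649)]
12. shoelace: 223.0726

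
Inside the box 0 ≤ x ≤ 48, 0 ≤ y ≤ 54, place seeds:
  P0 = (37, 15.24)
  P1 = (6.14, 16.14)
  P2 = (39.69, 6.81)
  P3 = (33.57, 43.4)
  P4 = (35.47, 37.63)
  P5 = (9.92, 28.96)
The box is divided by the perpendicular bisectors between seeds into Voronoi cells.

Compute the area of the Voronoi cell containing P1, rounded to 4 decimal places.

1. box [0,48]×[0,54]: [(0, 0) (48, 0) (48, 54) (0, 54)]
2. ⊥bis P1·P0 via (21.57,15.69): [(0, 0) (21.1124, 0) (22.6873, 54) (0, 54)]  |A|=1182.5916
3. ⊥bis P1·P2 via (22.915,11.475): [(0, 0) (19.7239, 0) (21.2751, 5.578) (22.6873, 54) (0, 54)]  |A|=1178.719
4. ⊥bis P1·P3 via (19.855,29.77): [(0, 49.7488) (0, 0) (19.7239, 0) (21.2751, 5.578) (21.92, 27.6921)]  |A|=833.6987
5. ⊥bis P1·P4 via (20.805,26.885): [(15.4253, 34.2273) (0, 49.7488) (0, 0) (19.7239, 0) (21.2751, 5.578) (21.8547, 25.4523)]  |A|=826.2119
6. ⊥bis P1·P5 via (8.03,22.55): [(0, 24.9177) (0, 0) (19.7239, 0) (21.2751, 5.578) (21.6529, 18.5333)]  |A|=461.5384
7. canonical 5-gon: [(0, 24.9177) (0, 0) (19.7239, 0) (21.2751, 5.578) (21.6529, 18.5333)]
8. shoelace: 461.5384

Area of P1's cell: 461.5384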